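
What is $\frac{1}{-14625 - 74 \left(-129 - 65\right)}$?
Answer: $- \frac{1}{269} \approx -0.0037175$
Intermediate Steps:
$\frac{1}{-14625 - 74 \left(-129 - 65\right)} = \frac{1}{-14625 - -14356} = \frac{1}{-14625 + 14356} = \frac{1}{-269} = - \frac{1}{269}$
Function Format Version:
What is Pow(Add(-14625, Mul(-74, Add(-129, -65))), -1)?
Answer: Rational(-1, 269) ≈ -0.0037175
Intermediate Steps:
Pow(Add(-14625, Mul(-74, Add(-129, -65))), -1) = Pow(Add(-14625, Mul(-74, -194)), -1) = Pow(Add(-14625, 14356), -1) = Pow(-269, -1) = Rational(-1, 269)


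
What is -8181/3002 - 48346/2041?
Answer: -161832113/6127082 ≈ -26.413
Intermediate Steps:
-8181/3002 - 48346/2041 = -161832113/6127082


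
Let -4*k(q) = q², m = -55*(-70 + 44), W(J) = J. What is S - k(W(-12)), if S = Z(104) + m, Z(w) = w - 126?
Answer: 1444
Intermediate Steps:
Z(w) = -126 + w
m = 1430 (m = -55*(-26) = 1430)
k(q) = -q²/4
S = 1408 (S = (-126 + 104) + 1430 = -22 + 1430 = 1408)
S - k(W(-12)) = 1408 - (-1)*(-12)²/4 = 1408 - (-1)*144/4 = 1408 - 1*(-36) = 1408 + 36 = 1444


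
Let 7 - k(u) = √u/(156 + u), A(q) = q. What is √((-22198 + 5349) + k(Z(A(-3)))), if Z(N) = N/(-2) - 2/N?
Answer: √(-15167922042 - 949*√78)/949 ≈ 129.78*I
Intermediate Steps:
Z(N) = -2/N - N/2 (Z(N) = N*(-½) - 2/N = -N/2 - 2/N = -2/N - N/2)
k(u) = 7 - √u/(156 + u)
√((-22198 + 5349) + k(Z(A(-3)))) = √((-22198 + 5349) + (1092 - √(-2/(-3) - ½*(-3)) + 7*(-2/(-3) - ½*(-3)))/(156 + (-2/(-3) - ½*(-3)))) = √(-16849 + (1092 - √(-2*(-⅓) + 3/2) + 7*(-2*(-⅓) + 3/2))/(156 + (-2*(-⅓) + 3/2))) = √(-16849 + (1092 - √(⅔ + 3/2) + 7*(⅔ + 3/2))/(156 + (⅔ + 3/2))) = √(-16849 + (1092 - √(13/6) + 7*(13/6))/(156 + 13/6)) = √(-16849 + (1092 - √78/6 + 91/6)/(949/6)) = √(-16849 + 6*(1092 - √78/6 + 91/6)/949) = √(-16849 + 6*(6643/6 - √78/6)/949) = √(-16849 + (7 - √78/949)) = √(-16842 - √78/949)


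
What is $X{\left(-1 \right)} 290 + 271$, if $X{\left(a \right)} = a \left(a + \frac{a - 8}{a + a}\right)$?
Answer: $-744$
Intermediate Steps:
$X{\left(a \right)} = a \left(a + \frac{-8 + a}{2 a}\right)$
$X{\left(-1 \right)} 290 + 271 = \left(-4 + \left(-1\right)^{2} + \frac{1}{2} \left(-1\right)\right) 290 + 271 = \left(-4 + 1 - \frac{1}{2}\right) 290 + 271 = \left(- \frac{7}{2}\right) 290 + 271 = -1015 + 271 = -744$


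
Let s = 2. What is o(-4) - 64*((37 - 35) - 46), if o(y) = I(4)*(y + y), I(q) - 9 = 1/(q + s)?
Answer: 8228/3 ≈ 2742.7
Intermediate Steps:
I(q) = 9 + 1/(2 + q) (I(q) = 9 + 1/(q + 2) = 9 + 1/(2 + q))
o(y) = 55*y/3 (o(y) = ((19 + 9*4)/(2 + 4))*(y + y) = ((19 + 36)/6)*(2*y) = ((⅙)*55)*(2*y) = 55*(2*y)/6 = 55*y/3)
o(-4) - 64*((37 - 35) - 46) = (55/3)*(-4) - 64*((37 - 35) - 46) = -220/3 - 64*(2 - 46) = -220/3 - 64*(-44) = -220/3 + 2816 = 8228/3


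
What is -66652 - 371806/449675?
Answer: -29972109906/449675 ≈ -66653.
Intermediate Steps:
-66652 - 371806/449675 = -29972109906/449675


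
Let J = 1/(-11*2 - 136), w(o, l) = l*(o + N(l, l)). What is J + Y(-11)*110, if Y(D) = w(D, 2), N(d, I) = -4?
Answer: -521401/158 ≈ -3300.0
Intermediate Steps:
w(o, l) = l*(-4 + o) (w(o, l) = l*(o - 4) = l*(-4 + o))
Y(D) = -8 + 2*D (Y(D) = 2*(-4 + D) = -8 + 2*D)
J = -1/158 (J = 1/(-22 - 136) = 1/(-158) = -1/158 ≈ -0.0063291)
J + Y(-11)*110 = -1/158 + (-8 + 2*(-11))*110 = -1/158 + (-8 - 22)*110 = -1/158 - 30*110 = -1/158 - 3300 = -521401/158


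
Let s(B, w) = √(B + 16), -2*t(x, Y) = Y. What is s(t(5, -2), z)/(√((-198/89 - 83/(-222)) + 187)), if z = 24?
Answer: √1228730439822/3658177 ≈ 0.30301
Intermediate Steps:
t(x, Y) = -Y/2
s(B, w) = √(16 + B)
s(t(5, -2), z)/(√((-198/89 - 83/(-222)) + 187)) = √(16 - ½*(-2))/(√((-198/89 - 83/(-222)) + 187)) = √(16 + 1)/(√((-198*1/89 - 83*(-1/222)) + 187)) = √17/(√((-198/89 + 83/222) + 187)) = √17/(√(-36569/19758 + 187)) = √17/(√(3658177/19758)) = √17/((√72278261166/19758)) = √17*(√72278261166/3658177) = √1228730439822/3658177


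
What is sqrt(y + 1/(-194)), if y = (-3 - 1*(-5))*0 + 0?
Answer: I*sqrt(194)/194 ≈ 0.071796*I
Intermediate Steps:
y = 0 (y = (-3 + 5)*0 + 0 = 2*0 + 0 = 0 + 0 = 0)
sqrt(y + 1/(-194)) = sqrt(0 + 1/(-194)) = sqrt(0 - 1/194) = sqrt(-1/194) = I*sqrt(194)/194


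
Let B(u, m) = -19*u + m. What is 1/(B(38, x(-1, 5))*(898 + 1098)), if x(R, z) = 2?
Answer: -1/1437120 ≈ -6.9584e-7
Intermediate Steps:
B(u, m) = m - 19*u
1/(B(38, x(-1, 5))*(898 + 1098)) = 1/((2 - 19*38)*(898 + 1098)) = 1/((2 - 722)*1996) = 1/(-720*1996) = 1/(-1437120) = -1/1437120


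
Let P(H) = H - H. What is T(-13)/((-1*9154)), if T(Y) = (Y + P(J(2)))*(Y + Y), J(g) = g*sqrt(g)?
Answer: -169/4577 ≈ -0.036924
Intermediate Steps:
J(g) = g**(3/2)
P(H) = 0
T(Y) = 2*Y**2 (T(Y) = (Y + 0)*(Y + Y) = Y*(2*Y) = 2*Y**2)
T(-13)/((-1*9154)) = (2*(-13)**2)/((-1*9154)) = (2*169)/(-9154) = 338*(-1/9154) = -169/4577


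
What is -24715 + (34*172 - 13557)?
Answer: -32424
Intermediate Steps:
-24715 + (34*172 - 13557) = -24715 + (5848 - 13557) = -24715 - 7709 = -32424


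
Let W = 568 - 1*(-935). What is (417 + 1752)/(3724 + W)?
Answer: 2169/5227 ≈ 0.41496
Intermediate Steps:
W = 1503 (W = 568 + 935 = 1503)
(417 + 1752)/(3724 + W) = (417 + 1752)/(3724 + 1503) = 2169/5227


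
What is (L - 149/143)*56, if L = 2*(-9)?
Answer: -152488/143 ≈ -1066.3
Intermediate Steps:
L = -18
(L - 149/143)*56 = (-18 - 149/143)*56 = -2723/143*56 = -152488/143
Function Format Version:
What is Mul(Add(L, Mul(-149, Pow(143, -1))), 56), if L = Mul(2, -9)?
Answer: Rational(-152488, 143) ≈ -1066.3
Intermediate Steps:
L = -18
Mul(Add(L, Mul(-149, Pow(143, -1))), 56) = Mul(Add(-18, Mul(-149, Pow(143, -1))), 56) = Mul(Add(-18, Mul(-149, Rational(1, 143))), 56) = Mul(Add(-18, Rational(-149, 143)), 56) = Mul(Rational(-2723, 143), 56) = Rational(-152488, 143)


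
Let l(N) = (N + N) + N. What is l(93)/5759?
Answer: 279/5759 ≈ 0.048446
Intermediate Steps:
l(N) = 3*N (l(N) = 2*N + N = 3*N)
l(93)/5759 = (3*93)/5759 = 279*(1/5759) = 279/5759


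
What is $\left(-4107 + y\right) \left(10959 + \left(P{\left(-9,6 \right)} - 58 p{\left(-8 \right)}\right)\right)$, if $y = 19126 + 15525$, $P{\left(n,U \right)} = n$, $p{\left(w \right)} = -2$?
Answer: $337999904$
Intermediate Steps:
$y = 34651$
$\left(-4107 + y\right) \left(10959 + \left(P{\left(-9,6 \right)} - 58 p{\left(-8 \right)}\right)\right) = \left(-4107 + 34651\right) \left(10959 - -107\right) = 30544 \left(10959 + \left(-9 + 116\right)\right) = 30544 \left(10959 + 107\right) = 30544 \cdot 11066 = 337999904$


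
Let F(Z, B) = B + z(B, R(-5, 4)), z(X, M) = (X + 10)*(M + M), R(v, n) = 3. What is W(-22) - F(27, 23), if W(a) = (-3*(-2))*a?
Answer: -353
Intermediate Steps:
z(X, M) = 2*M*(10 + X) (z(X, M) = (10 + X)*(2*M) = 2*M*(10 + X))
F(Z, B) = 60 + 7*B (F(Z, B) = B + 2*3*(10 + B) = B + (60 + 6*B) = 60 + 7*B)
W(a) = 6*a
W(-22) - F(27, 23) = 6*(-22) - (60 + 7*23) = -132 - (60 + 161) = -132 - 1*221 = -132 - 221 = -353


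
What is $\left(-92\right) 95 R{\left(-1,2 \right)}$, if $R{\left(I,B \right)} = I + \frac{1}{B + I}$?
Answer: $0$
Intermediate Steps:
$\left(-92\right) 95 R{\left(-1,2 \right)} = \left(-92\right) 95 \frac{1 + \left(-1\right)^{2} + 2 \left(-1\right)}{2 - 1} = - 8740 \frac{1 + 1 - 2}{1} = - 8740 \cdot 1 \cdot 0 = \left(-8740\right) 0 = 0$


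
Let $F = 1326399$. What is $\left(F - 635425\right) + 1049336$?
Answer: $1740310$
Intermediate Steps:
$\left(F - 635425\right) + 1049336 = \left(1326399 - 635425\right) + 1049336 = 690974 + 1049336 = 1740310$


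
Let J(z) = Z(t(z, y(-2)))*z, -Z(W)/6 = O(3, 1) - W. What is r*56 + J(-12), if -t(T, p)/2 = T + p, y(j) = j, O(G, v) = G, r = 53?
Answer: 1168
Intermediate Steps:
t(T, p) = -2*T - 2*p (t(T, p) = -2*(T + p) = -2*T - 2*p)
Z(W) = -18 + 6*W (Z(W) = -6*(3 - W) = -18 + 6*W)
J(z) = z*(6 - 12*z) (J(z) = (-18 + 6*(-2*z - 2*(-2)))*z = (-18 + 6*(-2*z + 4))*z = (-18 + 6*(4 - 2*z))*z = (-18 + (24 - 12*z))*z = (6 - 12*z)*z = z*(6 - 12*z))
r*56 + J(-12) = 53*56 + 6*(-12)*(1 - 2*(-12)) = 2968 + 6*(-12)*(1 + 24) = 2968 + 6*(-12)*25 = 2968 - 1800 = 1168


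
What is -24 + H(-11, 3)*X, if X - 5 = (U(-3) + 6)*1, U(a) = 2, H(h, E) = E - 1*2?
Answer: -11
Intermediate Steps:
H(h, E) = -2 + E (H(h, E) = E - 2 = -2 + E)
X = 13 (X = 5 + (2 + 6)*1 = 5 + 8*1 = 5 + 8 = 13)
-24 + H(-11, 3)*X = -24 + (-2 + 3)*13 = -24 + 1*13 = -24 + 13 = -11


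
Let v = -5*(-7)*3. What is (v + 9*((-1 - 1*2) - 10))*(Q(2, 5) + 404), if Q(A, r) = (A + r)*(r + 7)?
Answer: -5856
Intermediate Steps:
Q(A, r) = (7 + r)*(A + r) (Q(A, r) = (A + r)*(7 + r) = (7 + r)*(A + r))
v = 105 (v = 35*3 = 105)
(v + 9*((-1 - 1*2) - 10))*(Q(2, 5) + 404) = (105 + 9*((-1 - 1*2) - 10))*((5**2 + 7*2 + 7*5 + 2*5) + 404) = (105 + 9*((-1 - 2) - 10))*((25 + 14 + 35 + 10) + 404) = (105 + 9*(-3 - 10))*(84 + 404) = (105 + 9*(-13))*488 = (105 - 117)*488 = -12*488 = -5856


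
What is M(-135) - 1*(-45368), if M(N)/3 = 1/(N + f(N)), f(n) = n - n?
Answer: 2041559/45 ≈ 45368.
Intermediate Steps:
f(n) = 0
M(N) = 3/N (M(N) = 3/(N + 0) = 3/N)
M(-135) - 1*(-45368) = 3/(-135) - 1*(-45368) = 3*(-1/135) + 45368 = -1/45 + 45368 = 2041559/45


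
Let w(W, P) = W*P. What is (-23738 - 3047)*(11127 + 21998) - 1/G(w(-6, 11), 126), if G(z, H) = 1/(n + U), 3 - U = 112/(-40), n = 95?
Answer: -4436266129/5 ≈ -8.8725e+8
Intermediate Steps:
w(W, P) = P*W
U = 29/5 (U = 3 - 112/(-40) = 3 - 112*(-1)/40 = 3 - 1*(-14/5) = 3 + 14/5 = 29/5 ≈ 5.8000)
G(z, H) = 5/504 (G(z, H) = 1/(95 + 29/5) = 1/(504/5) = 5/504)
(-23738 - 3047)*(11127 + 21998) - 1/G(w(-6, 11), 126) = (-23738 - 3047)*(11127 + 21998) - 1/5/504 = -26785*33125 - 1*504/5 = -887253125 - 504/5 = -4436266129/5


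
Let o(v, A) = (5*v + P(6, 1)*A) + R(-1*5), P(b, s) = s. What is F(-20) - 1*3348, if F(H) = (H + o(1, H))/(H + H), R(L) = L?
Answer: -3347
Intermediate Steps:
o(v, A) = -5 + A + 5*v (o(v, A) = (5*v + 1*A) - 1*5 = (5*v + A) - 5 = (A + 5*v) - 5 = -5 + A + 5*v)
F(H) = 1 (F(H) = (H + (-5 + H + 5*1))/(H + H) = (H + (-5 + H + 5))/((2*H)) = (H + H)*(1/(2*H)) = (2*H)*(1/(2*H)) = 1)
F(-20) - 1*3348 = 1 - 1*3348 = 1 - 3348 = -3347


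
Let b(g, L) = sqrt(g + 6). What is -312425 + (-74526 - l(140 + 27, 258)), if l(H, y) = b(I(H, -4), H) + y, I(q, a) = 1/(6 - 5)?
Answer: -387209 - sqrt(7) ≈ -3.8721e+5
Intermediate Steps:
I(q, a) = 1 (I(q, a) = 1/1 = 1*1 = 1)
b(g, L) = sqrt(6 + g)
l(H, y) = y + sqrt(7) (l(H, y) = sqrt(6 + 1) + y = sqrt(7) + y = y + sqrt(7))
-312425 + (-74526 - l(140 + 27, 258)) = -312425 + (-74526 - (258 + sqrt(7))) = -312425 + (-74526 + (-258 - sqrt(7))) = -312425 + (-74784 - sqrt(7)) = -387209 - sqrt(7)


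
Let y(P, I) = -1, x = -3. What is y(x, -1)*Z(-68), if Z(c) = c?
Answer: 68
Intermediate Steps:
y(x, -1)*Z(-68) = -1*(-68) = 68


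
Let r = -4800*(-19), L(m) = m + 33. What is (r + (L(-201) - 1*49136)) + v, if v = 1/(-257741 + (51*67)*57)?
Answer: 2638274911/62972 ≈ 41896.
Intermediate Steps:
L(m) = 33 + m
r = 91200 (r = -5*(-18240) = 91200)
v = -1/62972 (v = 1/(-257741 + 3417*57) = 1/(-257741 + 194769) = 1/(-62972) = -1/62972 ≈ -1.5880e-5)
(r + (L(-201) - 1*49136)) + v = (91200 + ((33 - 201) - 1*49136)) - 1/62972 = (91200 + (-168 - 49136)) - 1/62972 = (91200 - 49304) - 1/62972 = 41896 - 1/62972 = 2638274911/62972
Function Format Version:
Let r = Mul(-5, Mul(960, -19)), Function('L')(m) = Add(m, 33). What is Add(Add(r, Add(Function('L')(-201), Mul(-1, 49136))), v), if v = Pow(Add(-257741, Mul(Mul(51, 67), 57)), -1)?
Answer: Rational(2638274911, 62972) ≈ 41896.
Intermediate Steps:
Function('L')(m) = Add(33, m)
r = 91200 (r = Mul(-5, -18240) = 91200)
v = Rational(-1, 62972) (v = Pow(Add(-257741, Mul(3417, 57)), -1) = Pow(Add(-257741, 194769), -1) = Pow(-62972, -1) = Rational(-1, 62972) ≈ -1.5880e-5)
Add(Add(r, Add(Function('L')(-201), Mul(-1, 49136))), v) = Add(Add(91200, Add(Add(33, -201), Mul(-1, 49136))), Rational(-1, 62972)) = Add(Add(91200, Add(-168, -49136)), Rational(-1, 62972)) = Add(Add(91200, -49304), Rational(-1, 62972)) = Add(41896, Rational(-1, 62972)) = Rational(2638274911, 62972)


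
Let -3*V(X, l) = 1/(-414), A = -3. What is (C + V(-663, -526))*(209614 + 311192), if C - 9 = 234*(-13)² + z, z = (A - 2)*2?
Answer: 4263221653691/207 ≈ 2.0595e+10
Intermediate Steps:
V(X, l) = 1/1242 (V(X, l) = -⅓/(-414) = -⅓*(-1/414) = 1/1242)
z = -10 (z = (-3 - 2)*2 = -5*2 = -10)
C = 39545 (C = 9 + (234*(-13)² - 10) = 9 + (234*169 - 10) = 9 + (39546 - 10) = 9 + 39536 = 39545)
(C + V(-663, -526))*(209614 + 311192) = (39545 + 1/1242)*(209614 + 311192) = (49114891/1242)*520806 = 4263221653691/207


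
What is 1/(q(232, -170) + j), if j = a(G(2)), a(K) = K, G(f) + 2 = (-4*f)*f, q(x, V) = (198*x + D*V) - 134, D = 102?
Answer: 1/28444 ≈ 3.5157e-5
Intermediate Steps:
q(x, V) = -134 + 102*V + 198*x (q(x, V) = (198*x + 102*V) - 134 = (102*V + 198*x) - 134 = -134 + 102*V + 198*x)
G(f) = -2 - 4*f² (G(f) = -2 + (-4*f)*f = -2 - 4*f²)
j = -18 (j = -2 - 4*2² = -2 - 4*4 = -2 - 16 = -18)
1/(q(232, -170) + j) = 1/((-134 + 102*(-170) + 198*232) - 18) = 1/((-134 - 17340 + 45936) - 18) = 1/(28462 - 18) = 1/28444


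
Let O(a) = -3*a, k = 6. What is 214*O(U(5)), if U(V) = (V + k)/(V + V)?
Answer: -3531/5 ≈ -706.20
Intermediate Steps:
U(V) = (6 + V)/(2*V) (U(V) = (V + 6)/(V + V) = (6 + V)/((2*V)) = (6 + V)*(1/(2*V)) = (6 + V)/(2*V))
214*O(U(5)) = 214*(-3*(6 + 5)/(2*5)) = 214*(-3*11/(2*5)) = 214*(-3*11/10) = 214*(-33/10) = -3531/5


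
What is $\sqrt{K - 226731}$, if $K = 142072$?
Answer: $i \sqrt{84659} \approx 290.96 i$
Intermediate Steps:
$\sqrt{K - 226731} = \sqrt{142072 - 226731} = \sqrt{-84659} = i \sqrt{84659}$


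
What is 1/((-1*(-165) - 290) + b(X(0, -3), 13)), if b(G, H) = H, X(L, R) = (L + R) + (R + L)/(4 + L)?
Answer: -1/112 ≈ -0.0089286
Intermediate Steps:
X(L, R) = L + R + (L + R)/(4 + L) (X(L, R) = (L + R) + (L + R)/(4 + L) = L + R + (L + R)/(4 + L))
1/((-1*(-165) - 290) + b(X(0, -3), 13)) = 1/((-1*(-165) - 290) + 13) = 1/((165 - 290) + 13) = 1/(-125 + 13) = 1/(-112) = -1/112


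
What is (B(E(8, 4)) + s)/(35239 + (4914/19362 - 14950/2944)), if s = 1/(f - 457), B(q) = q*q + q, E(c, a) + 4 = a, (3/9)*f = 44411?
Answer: 3688/17253396728043 ≈ 2.1376e-10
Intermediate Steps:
f = 133233 (f = 3*44411 = 133233)
E(c, a) = -4 + a
B(q) = q + q² (B(q) = q² + q = q + q²)
s = 1/132776 (s = 1/(133233 - 457) = 1/132776 ≈ 7.5315e-6)
(B(E(8, 4)) + s)/(35239 + (4914/19362 - 14950/2944)) = ((-4 + 4)*(1 + (-4 + 4)) + 1/132776)/(35239 + (4914/19362 - 14950/2944)) = (0*(1 + 0) + 1/132776)/(35239 + (4914*(1/19362) - 14950*1/2944)) = (0*1 + 1/132776)/(35239 + (117/461 - 325/64)) = (0 + 1/132776)/(35239 - 142337/29504) = 1/(132776*(1039549119/29504)) = (1/132776)*(29504/1039549119) = 3688/17253396728043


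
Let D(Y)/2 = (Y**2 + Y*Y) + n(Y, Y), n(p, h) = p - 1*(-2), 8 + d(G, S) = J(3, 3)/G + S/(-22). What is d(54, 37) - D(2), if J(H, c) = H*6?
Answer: -2201/66 ≈ -33.349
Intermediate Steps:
J(H, c) = 6*H
d(G, S) = -8 + 18/G - S/22 (d(G, S) = -8 + ((6*3)/G + S/(-22)) = -8 + (18/G + S*(-1/22)) = -8 + (18/G - S/22) = -8 + 18/G - S/22)
n(p, h) = 2 + p (n(p, h) = p + 2 = 2 + p)
D(Y) = 4 + 2*Y + 4*Y**2 (D(Y) = 2*((Y**2 + Y*Y) + (2 + Y)) = 2*((Y**2 + Y**2) + (2 + Y)) = 2*(2*Y**2 + (2 + Y)) = 2*(2 + Y + 2*Y**2) = 4 + 2*Y + 4*Y**2)
d(54, 37) - D(2) = (-8 + 18/54 - 1/22*37) - (4 + 2*2 + 4*2**2) = (-8 + 18*(1/54) - 37/22) - (4 + 4 + 4*4) = (-8 + 1/3 - 37/22) - (4 + 4 + 16) = -617/66 - 1*24 = -617/66 - 24 = -2201/66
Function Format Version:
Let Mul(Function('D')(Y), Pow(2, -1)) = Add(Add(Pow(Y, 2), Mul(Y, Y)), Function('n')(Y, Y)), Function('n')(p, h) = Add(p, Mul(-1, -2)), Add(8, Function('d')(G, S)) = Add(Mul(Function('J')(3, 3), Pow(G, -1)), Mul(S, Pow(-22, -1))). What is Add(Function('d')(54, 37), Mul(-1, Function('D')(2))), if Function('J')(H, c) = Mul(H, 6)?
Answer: Rational(-2201, 66) ≈ -33.349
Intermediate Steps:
Function('J')(H, c) = Mul(6, H)
Function('d')(G, S) = Add(-8, Mul(18, Pow(G, -1)), Mul(Rational(-1, 22), S)) (Function('d')(G, S) = Add(-8, Add(Mul(Mul(6, 3), Pow(G, -1)), Mul(S, Pow(-22, -1)))) = Add(-8, Add(Mul(18, Pow(G, -1)), Mul(S, Rational(-1, 22)))) = Add(-8, Add(Mul(18, Pow(G, -1)), Mul(Rational(-1, 22), S))) = Add(-8, Mul(18, Pow(G, -1)), Mul(Rational(-1, 22), S)))
Function('n')(p, h) = Add(2, p) (Function('n')(p, h) = Add(p, 2) = Add(2, p))
Function('D')(Y) = Add(4, Mul(2, Y), Mul(4, Pow(Y, 2))) (Function('D')(Y) = Mul(2, Add(Add(Pow(Y, 2), Mul(Y, Y)), Add(2, Y))) = Mul(2, Add(Add(Pow(Y, 2), Pow(Y, 2)), Add(2, Y))) = Mul(2, Add(Mul(2, Pow(Y, 2)), Add(2, Y))) = Mul(2, Add(2, Y, Mul(2, Pow(Y, 2)))) = Add(4, Mul(2, Y), Mul(4, Pow(Y, 2))))
Add(Function('d')(54, 37), Mul(-1, Function('D')(2))) = Add(Add(-8, Mul(18, Pow(54, -1)), Mul(Rational(-1, 22), 37)), Mul(-1, Add(4, Mul(2, 2), Mul(4, Pow(2, 2))))) = Add(Add(-8, Mul(18, Rational(1, 54)), Rational(-37, 22)), Mul(-1, Add(4, 4, Mul(4, 4)))) = Add(Add(-8, Rational(1, 3), Rational(-37, 22)), Mul(-1, Add(4, 4, 16))) = Add(Rational(-617, 66), Mul(-1, 24)) = Add(Rational(-617, 66), -24) = Rational(-2201, 66)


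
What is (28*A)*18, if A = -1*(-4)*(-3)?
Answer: -6048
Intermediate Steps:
A = -12 (A = 4*(-3) = -12)
(28*A)*18 = (28*(-12))*18 = -336*18 = -6048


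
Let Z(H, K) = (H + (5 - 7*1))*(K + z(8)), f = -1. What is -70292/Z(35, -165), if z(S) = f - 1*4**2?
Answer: 35146/3003 ≈ 11.704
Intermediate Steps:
z(S) = -17 (z(S) = -1 - 1*4**2 = -1 - 1*16 = -1 - 16 = -17)
Z(H, K) = (-17 + K)*(-2 + H) (Z(H, K) = (H + (5 - 7*1))*(K - 17) = (H + (5 - 7))*(-17 + K) = (H - 2)*(-17 + K) = (-2 + H)*(-17 + K) = (-17 + K)*(-2 + H))
-70292/Z(35, -165) = -70292/(34 - 17*35 - 2*(-165) + 35*(-165)) = -70292/(34 - 595 + 330 - 5775) = -70292/(-6006) = -70292*(-1/6006) = 35146/3003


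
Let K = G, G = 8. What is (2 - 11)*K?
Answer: -72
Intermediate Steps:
K = 8
(2 - 11)*K = (2 - 11)*8 = -9*8 = -72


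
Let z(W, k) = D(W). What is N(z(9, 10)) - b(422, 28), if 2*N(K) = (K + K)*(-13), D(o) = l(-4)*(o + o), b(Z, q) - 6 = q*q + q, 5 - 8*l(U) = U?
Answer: -4325/4 ≈ -1081.3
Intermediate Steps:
l(U) = 5/8 - U/8
b(Z, q) = 6 + q + q² (b(Z, q) = 6 + (q*q + q) = 6 + (q² + q) = 6 + (q + q²) = 6 + q + q²)
D(o) = 9*o/4 (D(o) = (5/8 - ⅛*(-4))*(o + o) = (5/8 + ½)*(2*o) = 9*(2*o)/8 = 9*o/4)
z(W, k) = 9*W/4
N(K) = -13*K (N(K) = ((K + K)*(-13))/2 = ((2*K)*(-13))/2 = (-26*K)/2 = -13*K)
N(z(9, 10)) - b(422, 28) = -117*9/4 - (6 + 28 + 28²) = -13*81/4 - (6 + 28 + 784) = -1053/4 - 1*818 = -1053/4 - 818 = -4325/4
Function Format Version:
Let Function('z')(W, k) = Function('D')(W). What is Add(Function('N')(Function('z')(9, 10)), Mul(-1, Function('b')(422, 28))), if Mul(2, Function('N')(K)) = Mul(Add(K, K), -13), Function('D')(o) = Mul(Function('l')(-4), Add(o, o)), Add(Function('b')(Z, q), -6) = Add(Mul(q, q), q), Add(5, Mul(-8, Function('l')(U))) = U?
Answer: Rational(-4325, 4) ≈ -1081.3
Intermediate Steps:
Function('l')(U) = Add(Rational(5, 8), Mul(Rational(-1, 8), U))
Function('b')(Z, q) = Add(6, q, Pow(q, 2)) (Function('b')(Z, q) = Add(6, Add(Mul(q, q), q)) = Add(6, Add(Pow(q, 2), q)) = Add(6, Add(q, Pow(q, 2))) = Add(6, q, Pow(q, 2)))
Function('D')(o) = Mul(Rational(9, 4), o) (Function('D')(o) = Mul(Add(Rational(5, 8), Mul(Rational(-1, 8), -4)), Add(o, o)) = Mul(Add(Rational(5, 8), Rational(1, 2)), Mul(2, o)) = Mul(Rational(9, 8), Mul(2, o)) = Mul(Rational(9, 4), o))
Function('z')(W, k) = Mul(Rational(9, 4), W)
Function('N')(K) = Mul(-13, K) (Function('N')(K) = Mul(Rational(1, 2), Mul(Add(K, K), -13)) = Mul(Rational(1, 2), Mul(Mul(2, K), -13)) = Mul(Rational(1, 2), Mul(-26, K)) = Mul(-13, K))
Add(Function('N')(Function('z')(9, 10)), Mul(-1, Function('b')(422, 28))) = Add(Mul(-13, Mul(Rational(9, 4), 9)), Mul(-1, Add(6, 28, Pow(28, 2)))) = Add(Mul(-13, Rational(81, 4)), Mul(-1, Add(6, 28, 784))) = Add(Rational(-1053, 4), Mul(-1, 818)) = Add(Rational(-1053, 4), -818) = Rational(-4325, 4)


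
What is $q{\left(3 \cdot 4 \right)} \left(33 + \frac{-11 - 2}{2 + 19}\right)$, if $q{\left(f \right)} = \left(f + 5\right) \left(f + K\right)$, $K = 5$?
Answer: $\frac{196520}{21} \approx 9358.1$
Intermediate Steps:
$q{\left(f \right)} = \left(5 + f\right)^{2}$ ($q{\left(f \right)} = \left(f + 5\right) \left(f + 5\right) = \left(5 + f\right) \left(5 + f\right) = \left(5 + f\right)^{2}$)
$q{\left(3 \cdot 4 \right)} \left(33 + \frac{-11 - 2}{2 + 19}\right) = \left(25 + \left(3 \cdot 4\right)^{2} + 10 \cdot 3 \cdot 4\right) \left(33 + \frac{-11 - 2}{2 + 19}\right) = \left(25 + 12^{2} + 10 \cdot 12\right) \left(33 - \frac{13}{21}\right) = \left(25 + 144 + 120\right) \left(33 - \frac{13}{21}\right) = 289 \left(33 - \frac{13}{21}\right) = 289 \cdot \frac{680}{21} = \frac{196520}{21}$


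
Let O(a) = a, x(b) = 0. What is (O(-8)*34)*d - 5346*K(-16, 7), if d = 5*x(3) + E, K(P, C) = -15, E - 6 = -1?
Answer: 78830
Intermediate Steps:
E = 5 (E = 6 - 1 = 5)
d = 5 (d = 5*0 + 5 = 0 + 5 = 5)
(O(-8)*34)*d - 5346*K(-16, 7) = -8*34*5 - 5346*(-15) = -272*5 + 80190 = -1360 + 80190 = 78830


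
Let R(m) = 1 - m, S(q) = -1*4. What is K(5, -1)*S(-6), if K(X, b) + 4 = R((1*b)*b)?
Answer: 16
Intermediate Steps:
S(q) = -4
K(X, b) = -3 - b**2 (K(X, b) = -4 + (1 - 1*b*b) = -4 + (1 - b*b) = -4 + (1 - b**2) = -3 - b**2)
K(5, -1)*S(-6) = (-3 - 1*(-1)**2)*(-4) = (-3 - 1*1)*(-4) = (-3 - 1)*(-4) = -4*(-4) = 16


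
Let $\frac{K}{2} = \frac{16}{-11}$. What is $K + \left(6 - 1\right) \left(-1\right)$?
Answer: $- \frac{87}{11} \approx -7.9091$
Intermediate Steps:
$K = - \frac{32}{11}$ ($K = 2 \frac{16}{-11} = 2 \cdot 16 \left(- \frac{1}{11}\right) = 2 \left(- \frac{16}{11}\right) = - \frac{32}{11} \approx -2.9091$)
$K + \left(6 - 1\right) \left(-1\right) = - \frac{32}{11} + \left(6 - 1\right) \left(-1\right) = - \frac{32}{11} + 5 \left(-1\right) = - \frac{32}{11} - 5 = - \frac{87}{11}$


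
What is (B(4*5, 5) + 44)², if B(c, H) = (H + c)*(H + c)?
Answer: 447561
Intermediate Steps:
B(c, H) = (H + c)²
(B(4*5, 5) + 44)² = ((5 + 4*5)² + 44)² = ((5 + 20)² + 44)² = (25² + 44)² = (625 + 44)² = 669² = 447561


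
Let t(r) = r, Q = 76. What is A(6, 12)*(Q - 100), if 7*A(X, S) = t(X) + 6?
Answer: -288/7 ≈ -41.143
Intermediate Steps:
A(X, S) = 6/7 + X/7 (A(X, S) = (X + 6)/7 = (6 + X)/7 = 6/7 + X/7)
A(6, 12)*(Q - 100) = (6/7 + (1/7)*6)*(76 - 100) = (6/7 + 6/7)*(-24) = (12/7)*(-24) = -288/7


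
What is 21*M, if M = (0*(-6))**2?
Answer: 0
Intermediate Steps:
M = 0 (M = 0**2 = 0)
21*M = 21*0 = 0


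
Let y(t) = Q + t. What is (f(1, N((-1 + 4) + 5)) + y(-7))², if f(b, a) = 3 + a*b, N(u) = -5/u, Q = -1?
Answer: 2025/64 ≈ 31.641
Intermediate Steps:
y(t) = -1 + t
(f(1, N((-1 + 4) + 5)) + y(-7))² = ((3 - 5/((-1 + 4) + 5)*1) + (-1 - 7))² = ((3 - 5/(3 + 5)*1) - 8)² = ((3 - 5/8*1) - 8)² = ((3 - 5/8) - 8)² = (19/8 - 8)² = (-45/8)² = 2025/64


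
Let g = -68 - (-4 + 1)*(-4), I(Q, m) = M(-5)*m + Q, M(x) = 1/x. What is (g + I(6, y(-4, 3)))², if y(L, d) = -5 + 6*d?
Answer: 146689/25 ≈ 5867.6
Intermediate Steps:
I(Q, m) = Q - m/5 (I(Q, m) = m/(-5) + Q = -m/5 + Q = Q - m/5)
g = -80 (g = -68 - (-3)*(-4) = -68 - 1*12 = -68 - 12 = -80)
(g + I(6, y(-4, 3)))² = (-80 + (6 - (-5 + 6*3)/5))² = (-80 + (6 - (-5 + 18)/5))² = (-80 + (6 - ⅕*13))² = (-80 + (6 - 13/5))² = (-80 + 17/5)² = (-383/5)² = 146689/25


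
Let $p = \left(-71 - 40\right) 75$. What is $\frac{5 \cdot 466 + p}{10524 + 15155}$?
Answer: $- \frac{5995}{25679} \approx -0.23346$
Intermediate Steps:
$p = -8325$ ($p = \left(-111\right) 75 = -8325$)
$\frac{5 \cdot 466 + p}{10524 + 15155} = \frac{5 \cdot 466 - 8325}{10524 + 15155} = \frac{2330 - 8325}{25679} = \left(-5995\right) \frac{1}{25679} = - \frac{5995}{25679}$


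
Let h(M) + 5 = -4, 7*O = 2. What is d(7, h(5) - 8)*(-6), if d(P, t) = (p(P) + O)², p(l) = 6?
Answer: -11616/49 ≈ -237.06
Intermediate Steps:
O = 2/7 (O = (⅐)*2 = 2/7 ≈ 0.28571)
h(M) = -9 (h(M) = -5 - 4 = -9)
d(P, t) = 1936/49 (d(P, t) = (6 + 2/7)² = (44/7)² = 1936/49)
d(7, h(5) - 8)*(-6) = (1936/49)*(-6) = -11616/49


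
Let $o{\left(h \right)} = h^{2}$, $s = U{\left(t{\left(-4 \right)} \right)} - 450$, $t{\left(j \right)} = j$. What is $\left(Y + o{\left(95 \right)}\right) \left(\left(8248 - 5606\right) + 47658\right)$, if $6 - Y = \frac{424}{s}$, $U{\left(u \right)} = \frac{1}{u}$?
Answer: $\frac{818206308100}{1801} \approx 4.5431 \cdot 10^{8}$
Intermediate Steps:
$s = - \frac{1801}{4}$ ($s = \frac{1}{-4} - 450 = - \frac{1}{4} - 450 = - \frac{1801}{4} \approx -450.25$)
$Y = \frac{12502}{1801}$ ($Y = 6 - \frac{424}{- \frac{1801}{4}} = 6 - 424 \left(- \frac{4}{1801}\right) = 6 - - \frac{1696}{1801} = 6 + \frac{1696}{1801} = \frac{12502}{1801} \approx 6.9417$)
$\left(Y + o{\left(95 \right)}\right) \left(\left(8248 - 5606\right) + 47658\right) = \left(\frac{12502}{1801} + 95^{2}\right) \left(\left(8248 - 5606\right) + 47658\right) = \left(\frac{12502}{1801} + 9025\right) \left(\left(8248 - 5606\right) + 47658\right) = \frac{16266527 \left(2642 + 47658\right)}{1801} = \frac{16266527}{1801} \cdot 50300 = \frac{818206308100}{1801}$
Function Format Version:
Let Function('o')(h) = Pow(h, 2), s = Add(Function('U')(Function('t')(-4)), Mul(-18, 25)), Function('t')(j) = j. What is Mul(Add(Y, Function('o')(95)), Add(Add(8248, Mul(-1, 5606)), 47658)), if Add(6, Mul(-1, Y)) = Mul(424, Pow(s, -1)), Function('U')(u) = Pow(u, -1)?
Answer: Rational(818206308100, 1801) ≈ 4.5431e+8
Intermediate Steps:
s = Rational(-1801, 4) (s = Add(Pow(-4, -1), Mul(-18, 25)) = Add(Rational(-1, 4), -450) = Rational(-1801, 4) ≈ -450.25)
Y = Rational(12502, 1801) (Y = Add(6, Mul(-1, Mul(424, Pow(Rational(-1801, 4), -1)))) = Add(6, Mul(-1, Mul(424, Rational(-4, 1801)))) = Add(6, Mul(-1, Rational(-1696, 1801))) = Add(6, Rational(1696, 1801)) = Rational(12502, 1801) ≈ 6.9417)
Mul(Add(Y, Function('o')(95)), Add(Add(8248, Mul(-1, 5606)), 47658)) = Mul(Add(Rational(12502, 1801), Pow(95, 2)), Add(Add(8248, Mul(-1, 5606)), 47658)) = Mul(Add(Rational(12502, 1801), 9025), Add(Add(8248, -5606), 47658)) = Mul(Rational(16266527, 1801), Add(2642, 47658)) = Mul(Rational(16266527, 1801), 50300) = Rational(818206308100, 1801)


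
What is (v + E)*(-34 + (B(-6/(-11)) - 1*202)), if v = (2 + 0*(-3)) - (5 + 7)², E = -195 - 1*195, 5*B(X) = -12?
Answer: 634144/5 ≈ 1.2683e+5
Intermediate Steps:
B(X) = -12/5 (B(X) = (⅕)*(-12) = -12/5)
E = -390 (E = -195 - 195 = -390)
v = -142 (v = (2 + 0) - 1*12² = 2 - 1*144 = 2 - 144 = -142)
(v + E)*(-34 + (B(-6/(-11)) - 1*202)) = (-142 - 390)*(-34 + (-12/5 - 1*202)) = -532*(-34 + (-12/5 - 202)) = -532*(-34 - 1022/5) = -532*(-1192/5) = 634144/5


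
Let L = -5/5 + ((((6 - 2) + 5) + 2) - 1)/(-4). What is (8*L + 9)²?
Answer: 361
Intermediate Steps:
L = -7/2 (L = -5*⅕ + (((4 + 5) + 2) - 1)*(-¼) = -1 + ((9 + 2) - 1)*(-¼) = -1 + (11 - 1)*(-¼) = -1 + 10*(-¼) = -1 - 5/2 = -7/2 ≈ -3.5000)
(8*L + 9)² = (8*(-7/2) + 9)² = (-28 + 9)² = (-19)² = 361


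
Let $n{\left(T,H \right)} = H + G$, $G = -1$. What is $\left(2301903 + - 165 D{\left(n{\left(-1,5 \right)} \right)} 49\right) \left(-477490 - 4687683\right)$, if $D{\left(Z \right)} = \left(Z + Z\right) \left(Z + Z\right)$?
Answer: $-9217060107099$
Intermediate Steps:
$n{\left(T,H \right)} = -1 + H$ ($n{\left(T,H \right)} = H - 1 = -1 + H$)
$D{\left(Z \right)} = 4 Z^{2}$ ($D{\left(Z \right)} = 2 Z 2 Z = 4 Z^{2}$)
$\left(2301903 + - 165 D{\left(n{\left(-1,5 \right)} \right)} 49\right) \left(-477490 - 4687683\right) = \left(2301903 + - 165 \cdot 4 \left(-1 + 5\right)^{2} \cdot 49\right) \left(-477490 - 4687683\right) = \left(2301903 + - 165 \cdot 4 \cdot 4^{2} \cdot 49\right) \left(-5165173\right) = \left(2301903 + - 165 \cdot 4 \cdot 16 \cdot 49\right) \left(-5165173\right) = \left(2301903 + \left(-165\right) 64 \cdot 49\right) \left(-5165173\right) = \left(2301903 - 517440\right) \left(-5165173\right) = 1784463 \left(-5165173\right) = -9217060107099$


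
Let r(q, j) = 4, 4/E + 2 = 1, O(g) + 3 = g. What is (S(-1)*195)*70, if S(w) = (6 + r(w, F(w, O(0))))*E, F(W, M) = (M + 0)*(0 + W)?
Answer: -546000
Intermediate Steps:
O(g) = -3 + g
F(W, M) = M*W
E = -4 (E = 4/(-2 + 1) = 4/(-1) = 4*(-1) = -4)
S(w) = -40 (S(w) = (6 + 4)*(-4) = 10*(-4) = -40)
(S(-1)*195)*70 = -40*195*70 = -7800*70 = -546000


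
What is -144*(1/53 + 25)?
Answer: -190944/53 ≈ -3602.7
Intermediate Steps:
-144*(1/53 + 25) = -144*1326/53 = -190944/53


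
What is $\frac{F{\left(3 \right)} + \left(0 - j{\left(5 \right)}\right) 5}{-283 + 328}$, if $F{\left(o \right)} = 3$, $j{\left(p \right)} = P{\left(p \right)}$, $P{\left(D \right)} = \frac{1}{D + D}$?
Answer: $\frac{1}{18} \approx 0.055556$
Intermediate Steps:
$P{\left(D \right)} = \frac{1}{2 D}$
$j{\left(p \right)} = \frac{1}{2 p}$
$\frac{F{\left(3 \right)} + \left(0 - j{\left(5 \right)}\right) 5}{-283 + 328} = \frac{3 + \left(0 - \frac{1}{2 \cdot 5}\right) 5}{-283 + 328} = \frac{3 + \left(0 - \frac{1}{2} \cdot \frac{1}{5}\right) 5}{45} = \left(3 + \left(0 - \frac{1}{10}\right) 5\right) \frac{1}{45} = \left(3 - \frac{1}{2}\right) \frac{1}{45} = \frac{5}{2} \cdot \frac{1}{45} = \frac{1}{18}$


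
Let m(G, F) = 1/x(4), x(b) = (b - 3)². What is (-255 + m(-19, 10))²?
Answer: 64516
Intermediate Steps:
x(b) = (-3 + b)²
m(G, F) = 1 (m(G, F) = 1/((-3 + 4)²) = 1/(1²) = 1/1 = 1)
(-255 + m(-19, 10))² = (-255 + 1)² = (-254)² = 64516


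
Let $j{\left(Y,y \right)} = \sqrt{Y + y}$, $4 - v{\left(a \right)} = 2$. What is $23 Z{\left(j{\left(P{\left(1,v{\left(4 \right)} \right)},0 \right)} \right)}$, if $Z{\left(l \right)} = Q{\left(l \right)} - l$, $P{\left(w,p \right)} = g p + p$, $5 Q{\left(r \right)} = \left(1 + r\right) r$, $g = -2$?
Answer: $- \frac{46}{5} - \frac{92 i \sqrt{2}}{5} \approx -9.2 - 26.022 i$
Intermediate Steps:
$v{\left(a \right)} = 2$ ($v{\left(a \right)} = 4 - 2 = 2$)
$Q{\left(r \right)} = \frac{r \left(1 + r\right)}{5}$ ($Q{\left(r \right)} = \frac{\left(1 + r\right) r}{5} = \frac{r \left(1 + r\right)}{5}$)
$P{\left(w,p \right)} = - p$ ($P{\left(w,p \right)} = - 2 p + p = - p$)
$Z{\left(l \right)} = - l + \frac{l \left(1 + l\right)}{5}$ ($Z{\left(l \right)} = \frac{l \left(1 + l\right)}{5} - l = - l + \frac{l \left(1 + l\right)}{5}$)
$23 Z{\left(j{\left(P{\left(1,v{\left(4 \right)} \right)},0 \right)} \right)} = 23 \frac{\sqrt{\left(-1\right) 2 + 0} \left(-4 + \sqrt{\left(-1\right) 2 + 0}\right)}{5} = 23 \frac{\sqrt{-2 + 0} \left(-4 + \sqrt{-2 + 0}\right)}{5} = 23 \frac{\sqrt{-2} \left(-4 + \sqrt{-2}\right)}{5} = 23 \frac{i \sqrt{2} \left(-4 + i \sqrt{2}\right)}{5} = \frac{23 i \sqrt{2} \left(-4 + i \sqrt{2}\right)}{5}$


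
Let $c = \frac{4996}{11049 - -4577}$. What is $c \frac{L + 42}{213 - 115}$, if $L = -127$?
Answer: $- \frac{106165}{382837} \approx -0.27731$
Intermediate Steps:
$c = \frac{2498}{7813}$ ($c = \frac{4996}{11049 + 4577} = \frac{4996}{15626} = 4996 \cdot \frac{1}{15626} = \frac{2498}{7813} \approx 0.31972$)
$c \frac{L + 42}{213 - 115} = \frac{2498 \frac{-127 + 42}{213 - 115}}{7813} = \frac{2498 \left(- \frac{85}{98}\right)}{7813} = \frac{2498 \left(\left(-85\right) \frac{1}{98}\right)}{7813} = \frac{2498}{7813} \left(- \frac{85}{98}\right) = - \frac{106165}{382837}$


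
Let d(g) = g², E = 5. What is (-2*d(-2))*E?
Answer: -40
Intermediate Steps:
(-2*d(-2))*E = -2*(-2)²*5 = -2*4*5 = -8*5 = -40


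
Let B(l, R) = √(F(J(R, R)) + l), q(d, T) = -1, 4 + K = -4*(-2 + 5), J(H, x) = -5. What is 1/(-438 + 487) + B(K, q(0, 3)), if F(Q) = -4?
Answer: 1/49 + 2*I*√5 ≈ 0.020408 + 4.4721*I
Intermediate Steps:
K = -16 (K = -4 - 4*(-2 + 5) = -4 - 4*3 = -4 - 12 = -16)
B(l, R) = √(-4 + l)
1/(-438 + 487) + B(K, q(0, 3)) = 1/(-438 + 487) + √(-4 - 16) = 1/49 + √(-20) = 1/49 + 2*I*√5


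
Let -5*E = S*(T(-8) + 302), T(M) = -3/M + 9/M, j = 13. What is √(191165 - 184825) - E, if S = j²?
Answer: 40729/4 + 2*√1585 ≈ 10262.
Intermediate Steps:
T(M) = 6/M
S = 169 (S = 13² = 169)
E = -40729/4 (E = -169*(6/(-8) + 302)/5 = -169*(6*(-⅛) + 302)/5 = -169*(-¾ + 302)/5 = -169*1205/(5*4) = -⅕*203645/4 = -40729/4 ≈ -10182.)
√(191165 - 184825) - E = √(191165 - 184825) - 1*(-40729/4) = √6340 + 40729/4 = 2*√1585 + 40729/4 = 40729/4 + 2*√1585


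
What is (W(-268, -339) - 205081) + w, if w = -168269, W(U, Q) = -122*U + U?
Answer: -340922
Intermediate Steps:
W(U, Q) = -121*U
(W(-268, -339) - 205081) + w = (-121*(-268) - 205081) - 168269 = (32428 - 205081) - 168269 = -172653 - 168269 = -340922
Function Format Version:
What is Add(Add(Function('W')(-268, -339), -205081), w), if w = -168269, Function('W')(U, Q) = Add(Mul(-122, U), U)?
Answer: -340922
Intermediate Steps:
Function('W')(U, Q) = Mul(-121, U)
Add(Add(Function('W')(-268, -339), -205081), w) = Add(Add(Mul(-121, -268), -205081), -168269) = Add(Add(32428, -205081), -168269) = Add(-172653, -168269) = -340922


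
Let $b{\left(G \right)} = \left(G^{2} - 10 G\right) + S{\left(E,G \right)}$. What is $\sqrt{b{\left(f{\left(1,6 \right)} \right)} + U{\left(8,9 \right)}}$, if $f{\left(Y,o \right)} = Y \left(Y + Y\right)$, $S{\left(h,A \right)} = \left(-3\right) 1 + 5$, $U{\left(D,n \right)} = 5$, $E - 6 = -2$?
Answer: $3 i \approx 3.0 i$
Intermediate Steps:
$E = 4$ ($E = 6 - 2 = 4$)
$S{\left(h,A \right)} = 2$ ($S{\left(h,A \right)} = -3 + 5 = 2$)
$f{\left(Y,o \right)} = 2 Y^{2}$ ($f{\left(Y,o \right)} = Y 2 Y = 2 Y^{2}$)
$b{\left(G \right)} = 2 + G^{2} - 10 G$ ($b{\left(G \right)} = \left(G^{2} - 10 G\right) + 2 = 2 + G^{2} - 10 G$)
$\sqrt{b{\left(f{\left(1,6 \right)} \right)} + U{\left(8,9 \right)}} = \sqrt{\left(2 + \left(2 \cdot 1^{2}\right)^{2} - 10 \cdot 2 \cdot 1^{2}\right) + 5} = \sqrt{\left(2 + \left(2 \cdot 1\right)^{2} - 10 \cdot 2 \cdot 1\right) + 5} = \sqrt{\left(2 + 2^{2} - 20\right) + 5} = \sqrt{\left(2 + 4 - 20\right) + 5} = \sqrt{-14 + 5} = \sqrt{-9} = 3 i$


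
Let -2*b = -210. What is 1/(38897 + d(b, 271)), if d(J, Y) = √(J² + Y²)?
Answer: 38897/1512892143 - √84466/1512892143 ≈ 2.5518e-5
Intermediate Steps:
b = 105 (b = -½*(-210) = 105)
1/(38897 + d(b, 271)) = 1/(38897 + √(105² + 271²)) = 1/(38897 + √(11025 + 73441)) = 1/(38897 + √84466)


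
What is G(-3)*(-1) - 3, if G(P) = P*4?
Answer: 9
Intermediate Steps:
G(P) = 4*P
G(-3)*(-1) - 3 = (4*(-3))*(-1) - 3 = -12*(-1) - 3 = 12 - 3 = 9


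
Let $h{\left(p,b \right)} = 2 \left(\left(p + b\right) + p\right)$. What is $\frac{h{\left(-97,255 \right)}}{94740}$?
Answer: $\frac{61}{47370} \approx 0.0012877$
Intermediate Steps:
$h{\left(p,b \right)} = 2 b + 4 p$ ($h{\left(p,b \right)} = 2 \left(\left(b + p\right) + p\right) = 2 \left(b + 2 p\right) = 2 b + 4 p$)
$\frac{h{\left(-97,255 \right)}}{94740} = \frac{2 \cdot 255 + 4 \left(-97\right)}{94740} = \left(510 - 388\right) \frac{1}{94740} = 122 \cdot \frac{1}{94740} = \frac{61}{47370}$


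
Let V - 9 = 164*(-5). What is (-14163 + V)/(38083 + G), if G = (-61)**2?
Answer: -7487/20902 ≈ -0.35820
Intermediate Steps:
G = 3721
V = -811 (V = 9 + 164*(-5) = 9 - 820 = -811)
(-14163 + V)/(38083 + G) = (-14163 - 811)/(38083 + 3721) = -14974/41804 = -14974*1/41804 = -7487/20902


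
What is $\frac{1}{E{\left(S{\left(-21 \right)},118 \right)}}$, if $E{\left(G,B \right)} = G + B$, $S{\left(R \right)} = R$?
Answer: $\frac{1}{97} \approx 0.010309$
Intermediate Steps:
$E{\left(G,B \right)} = B + G$
$\frac{1}{E{\left(S{\left(-21 \right)},118 \right)}} = \frac{1}{118 - 21} = \frac{1}{97}$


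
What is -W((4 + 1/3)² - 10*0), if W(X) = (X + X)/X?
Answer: -2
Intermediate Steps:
W(X) = 2 (W(X) = (2*X)/X = 2)
-W((4 + 1/3)² - 10*0) = -1*2 = -2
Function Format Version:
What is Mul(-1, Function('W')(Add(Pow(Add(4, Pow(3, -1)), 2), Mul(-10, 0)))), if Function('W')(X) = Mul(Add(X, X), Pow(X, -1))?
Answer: -2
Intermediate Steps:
Function('W')(X) = 2 (Function('W')(X) = Mul(Mul(2, X), Pow(X, -1)) = 2)
Mul(-1, Function('W')(Add(Pow(Add(4, Pow(3, -1)), 2), Mul(-10, 0)))) = Mul(-1, 2) = -2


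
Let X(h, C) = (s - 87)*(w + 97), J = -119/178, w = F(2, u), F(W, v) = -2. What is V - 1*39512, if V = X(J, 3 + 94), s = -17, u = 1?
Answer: -49392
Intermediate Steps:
w = -2
J = -119/178 (J = -119*1/178 = -119/178 ≈ -0.66854)
X(h, C) = -9880 (X(h, C) = (-17 - 87)*(-2 + 97) = -104*95 = -9880)
V = -9880
V - 1*39512 = -9880 - 1*39512 = -9880 - 39512 = -49392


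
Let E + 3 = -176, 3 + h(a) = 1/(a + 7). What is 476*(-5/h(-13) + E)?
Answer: -1604596/19 ≈ -84452.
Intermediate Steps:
h(a) = -3 + 1/(7 + a) (h(a) = -3 + 1/(a + 7) = -3 + 1/(7 + a))
E = -179 (E = -3 - 176 = -179)
476*(-5/h(-13) + E) = 476*(-5*(7 - 13)/(-20 - 3*(-13)) - 179) = 476*(-5*(-6/(-20 + 39)) - 179) = 476*(-5/((-⅙*19)) - 179) = 476*(-5/(-19/6) - 179) = 476*(-5*(-6/19) - 179) = 476*(30/19 - 179) = 476*(-3371/19) = -1604596/19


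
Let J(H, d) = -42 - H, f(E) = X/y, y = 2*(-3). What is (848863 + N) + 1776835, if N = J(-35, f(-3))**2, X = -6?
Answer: 2625747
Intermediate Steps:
y = -6
f(E) = 1 (f(E) = -6/(-6) = -6*(-1/6) = 1)
N = 49 (N = (-42 - 1*(-35))**2 = (-42 + 35)**2 = (-7)**2 = 49)
(848863 + N) + 1776835 = (848863 + 49) + 1776835 = 848912 + 1776835 = 2625747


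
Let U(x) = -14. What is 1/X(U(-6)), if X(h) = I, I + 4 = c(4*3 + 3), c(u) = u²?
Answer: 1/221 ≈ 0.0045249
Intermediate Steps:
I = 221 (I = -4 + (4*3 + 3)² = -4 + (12 + 3)² = -4 + 15² = -4 + 225 = 221)
X(h) = 221
1/X(U(-6)) = 1/221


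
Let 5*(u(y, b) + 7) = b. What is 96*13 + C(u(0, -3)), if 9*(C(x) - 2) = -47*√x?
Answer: 1250 - 47*I*√190/45 ≈ 1250.0 - 14.397*I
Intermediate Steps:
u(y, b) = -7 + b/5
C(x) = 2 - 47*√x/9 (C(x) = 2 + (-47*√x)/9 = 2 - 47*√x/9)
96*13 + C(u(0, -3)) = 96*13 + (2 - 47*√(-7 + (⅕)*(-3))/9) = 1248 + (2 - 47*√(-7 - ⅗)/9) = 1248 + (2 - 47*I*√190/45) = 1250 - 47*I*√190/45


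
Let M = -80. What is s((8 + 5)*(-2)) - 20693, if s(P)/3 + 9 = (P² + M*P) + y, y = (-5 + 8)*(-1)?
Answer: -12461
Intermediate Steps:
y = -3 (y = 3*(-1) = -3)
s(P) = -36 - 240*P + 3*P² (s(P) = -27 + 3*((P² - 80*P) - 3) = -27 + 3*(-3 + P² - 80*P) = -27 + (-9 - 240*P + 3*P²) = -36 - 240*P + 3*P²)
s((8 + 5)*(-2)) - 20693 = (-36 - 240*(8 + 5)*(-2) + 3*((8 + 5)*(-2))²) - 20693 = (-36 - 3120*(-2) + 3*(13*(-2))²) - 20693 = (-36 - 240*(-26) + 3*(-26)²) - 20693 = (-36 + 6240 + 3*676) - 20693 = (-36 + 6240 + 2028) - 20693 = 8232 - 20693 = -12461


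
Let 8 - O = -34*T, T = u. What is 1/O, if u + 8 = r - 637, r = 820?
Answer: 1/5958 ≈ 0.00016784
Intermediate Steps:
u = 175 (u = -8 + (820 - 637) = -8 + 183 = 175)
T = 175
O = 5958 (O = 8 - (-34)*175 = 8 - 1*(-5950) = 8 + 5950 = 5958)
1/O = 1/5958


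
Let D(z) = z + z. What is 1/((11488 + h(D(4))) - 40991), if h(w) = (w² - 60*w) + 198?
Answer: -1/29721 ≈ -3.3646e-5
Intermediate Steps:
D(z) = 2*z
h(w) = 198 + w² - 60*w
1/((11488 + h(D(4))) - 40991) = 1/((11488 + (198 + (2*4)² - 120*4)) - 40991) = 1/((11488 + (198 + 8² - 60*8)) - 40991) = 1/((11488 + (198 + 64 - 480)) - 40991) = 1/((11488 - 218) - 40991) = 1/(11270 - 40991) = 1/(-29721) = -1/29721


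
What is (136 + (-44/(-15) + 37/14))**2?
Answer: 883932361/44100 ≈ 20044.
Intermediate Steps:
(136 + (-44/(-15) + 37/14))**2 = (136 + (-44*(-1/15) + 37*(1/14)))**2 = (136 + (44/15 + 37/14))**2 = (136 + 1171/210)**2 = (29731/210)**2 = 883932361/44100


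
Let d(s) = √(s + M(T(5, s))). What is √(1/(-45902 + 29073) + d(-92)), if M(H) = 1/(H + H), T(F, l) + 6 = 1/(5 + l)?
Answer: √(-18412878164 + 296243142086*I*√100749674)/17603134 ≈ 2.1904 + 2.1904*I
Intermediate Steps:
T(F, l) = -6 + 1/(5 + l)
M(H) = 1/(2*H)
d(s) = √(s + (5 + s)/(2*(-29 - 6*s))) (d(s) = √(s + 1/(2*(((-29 - 6*s)/(5 + s))))) = √(s + ((5 + s)/(-29 - 6*s))/2) = √(s + (5 + s)/(2*(-29 - 6*s))))
√(1/(-45902 + 29073) + d(-92)) = √(1/(-45902 + 29073) + √(-92 - (5 - 92)/(2*(29 + 6*(-92))))) = √(1/(-16829) + √(-92 - ½*(-87)/(29 - 552))) = √(-1/16829 + √(-92 - ½*(-87)/(-523))) = √(-1/16829 + √(-92 - ½*(-1/523)*(-87))) = √(-1/16829 + √(-92 - 87/1046)) = √(-1/16829 + √(-96319/1046)) = √(-1/16829 + I*√100749674/1046)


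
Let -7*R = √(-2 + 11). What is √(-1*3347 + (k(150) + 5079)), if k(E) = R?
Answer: √84847/7 ≈ 41.612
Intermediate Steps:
R = -3/7 (R = -√(-2 + 11)/7 = -√9/7 = -⅐*3 = -3/7 ≈ -0.42857)
k(E) = -3/7
√(-1*3347 + (k(150) + 5079)) = √(-1*3347 + (-3/7 + 5079)) = √(-3347 + 35550/7) = √(12121/7) = √84847/7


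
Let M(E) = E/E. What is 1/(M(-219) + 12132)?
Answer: 1/12133 ≈ 8.2420e-5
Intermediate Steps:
M(E) = 1
1/(M(-219) + 12132) = 1/(1 + 12132) = 1/12133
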